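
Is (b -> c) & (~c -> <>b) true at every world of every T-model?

No, not valid

Tableau for the negation ~((b -> c) & (~c -> <>b)):
1. ~((b -> c) & (~c -> <>b)), w0
2. ~(~c -> <>b), w0
3. ~c, w0
4. ~<>b, w0
5. ~b, w0
Accessibility: w0Rw0
The negation has an open branch (countermodel exists).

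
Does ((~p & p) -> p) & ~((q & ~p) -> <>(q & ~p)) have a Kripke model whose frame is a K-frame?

1. ((~p & p) -> p) & ~((q & ~p) -> <>(q & ~p)), w0
2. (~p & p) -> p, w0
3. ~((q & ~p) -> <>(q & ~p)), w0
4. q & ~p, w0
5. ~<>(q & ~p), w0
6. q, w0
7. ~p, w0
8. ~(~p & p), w0

Satisfiable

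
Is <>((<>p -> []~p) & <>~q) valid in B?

Tableau for the negation ~<>((<>p -> []~p) & <>~q):
1. ~<>((<>p -> []~p) & <>~q), w0
2. ~((<>p -> []~p) & <>~q), w0
3. ~<>~q, w0
4. q, w0
Accessibility: w0Rw0
The negation has an open branch (countermodel exists).

Invalid (countermodel exists)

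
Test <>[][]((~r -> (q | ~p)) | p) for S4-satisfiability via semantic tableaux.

1. <>[][]((~r -> (q | ~p)) | p), w0
2. [][]((~r -> (q | ~p)) | p), w1
3. []((~r -> (q | ~p)) | p), w1
4. (~r -> (q | ~p)) | p, w1
5. p, w1
Accessibility: w0Rw0, w0Rw1, w1Rw1

Yes, satisfiable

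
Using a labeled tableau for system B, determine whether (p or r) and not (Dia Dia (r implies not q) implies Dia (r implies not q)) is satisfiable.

Yes, satisfiable

1. (p or r) and not (Dia Dia (r implies not q) implies Dia (r implies not q)), w0
2. p or r, w0   [and-rule on 1]
3. not (Dia Dia (r implies not q) implies Dia (r implies not q)), w0   [and-rule on 1]
4. Dia Dia (r implies not q), w0   [neg-implies-rule on 3]
5. not Dia (r implies not q), w0   [neg-implies-rule on 3]
6. not (r implies not q), w0   [neg-Dia-rule on 5 via w0Rw0]
7. r, w0   [neg-implies-rule on 6]
8. q, w0   [neg-implies-rule on 6]
9. Dia (r implies not q), w1   [Dia-rule on 4: fresh world w1, w0Rw1]
10. not (r implies not q), w1   [neg-Dia-rule on 5 via w0Rw1]
11. r, w1   [neg-implies-rule on 10]
12. q, w1   [neg-implies-rule on 10]
13. r implies not q, w2   [Dia-rule on 9: fresh world w2, w1Rw2]
14. not q, w2   [implies-rule on 13 (branches; this branch)]
Accessibility: w0Rw0, w0Rw1, w1Rw0, w1Rw1, w1Rw2, w2Rw1, w2Rw2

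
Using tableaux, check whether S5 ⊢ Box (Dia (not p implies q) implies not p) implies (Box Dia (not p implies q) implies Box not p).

Tableau for the negation not (Box (Dia (not p implies q) implies not p) implies (Box Dia (not p implies q) implies Box not p)):
1. not (Box (Dia (not p implies q) implies not p) implies (Box Dia (not p implies q) implies Box not p)), u
2. Box (Dia (not p implies q) implies not p), u   [neg-implies-rule on 1]
3. not (Box Dia (not p implies q) implies Box not p), u   [neg-implies-rule on 1]
4. Box Dia (not p implies q), u   [neg-implies-rule on 3]
5. not Box not p, u   [neg-implies-rule on 3]
6. Dia (not p implies q) implies not p, u   [Box-rule on 2 via uRu]
7. Dia (not p implies q), u   [Box-rule on 4 via uRu]
8. not p, u   [implies-rule on 6 (branches; this branch)]
9. p, v   [neg-Box-rule on 5: fresh world v, uRv]
10. Dia (not p implies q) implies not p, v   [Box-rule on 2 via uRv]
11. Dia (not p implies q), v   [Box-rule on 4 via uRv]
12. not Dia (not p implies q), v   [implies-rule on 10 (branches; this branch)]
13. not (not p implies q), u   [neg-Dia-rule on 12 via vRu]
14. not q, u   [neg-implies-rule on 13]
15. not (not p implies q), v   [neg-Dia-rule on 12 via vRv]
16. not p, v   [neg-implies-rule on 15]
17. not q, v   [neg-implies-rule on 15]
Accessibility: uRu, uRv, vRu, vRv
Branch closes: p and not p both at v.
All branches of the negation close; one closing branch shown above.

Valid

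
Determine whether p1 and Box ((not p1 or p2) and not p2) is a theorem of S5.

No, not valid

Tableau for the negation not (p1 and Box ((not p1 or p2) and not p2)):
1. not (p1 and Box ((not p1 or p2) and not p2)), 0
2. not Box ((not p1 or p2) and not p2), 0   [neg-and-rule on 1 (branches; this branch)]
3. not ((not p1 or p2) and not p2), 1   [neg-Box-rule on 2: fresh world 1, 0R1]
4. p2, 1   [neg-and-rule on 3 (branches; this branch)]
Accessibility: 0R0, 0R1, 1R0, 1R1
The negation has an open branch (countermodel exists).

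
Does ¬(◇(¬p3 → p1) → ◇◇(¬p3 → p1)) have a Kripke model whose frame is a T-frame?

1. ¬(◇(¬p3 → p1) → ◇◇(¬p3 → p1)), 0
2. ◇(¬p3 → p1), 0   [¬→-rule on 1]
3. ¬◇◇(¬p3 → p1), 0   [¬→-rule on 1]
4. ¬◇(¬p3 → p1), 0   [¬◇-rule on 3 via 0R0]
5. ¬(¬p3 → p1), 0   [¬◇-rule on 4 via 0R0]
6. ¬p3, 0   [¬→-rule on 5]
7. ¬p1, 0   [¬→-rule on 5]
8. ¬p3 → p1, 1   [◇-rule on 2: fresh world 1, 0R1]
9. ¬◇(¬p3 → p1), 1   [¬◇-rule on 3 via 0R1]
10. ¬(¬p3 → p1), 1   [¬◇-rule on 4 via 0R1]
11. ¬p3, 1   [¬→-rule on 10]
12. ¬p1, 1   [¬→-rule on 10]
13. p1, 1   [→-rule on 8 (branches; this branch)]
Accessibility: 0R0, 0R1, 1R1
Branch closes: p1 and ¬p1 both at 1.
Every branch closes; the branch above is one of them.

No, unsatisfiable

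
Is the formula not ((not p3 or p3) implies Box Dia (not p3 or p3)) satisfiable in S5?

1. not ((not p3 or p3) implies Box Dia (not p3 or p3)), 0
2. not p3 or p3, 0
3. not Box Dia (not p3 or p3), 0
4. p3, 0
5. not Dia (not p3 or p3), 1
6. not (not p3 or p3), 0
7. not p3, 0
Accessibility: 0R0, 0R1, 1R0, 1R1
Branch closes: p3 and not p3 both at 0.
Every branch closes; the branch above is one of them.

No, unsatisfiable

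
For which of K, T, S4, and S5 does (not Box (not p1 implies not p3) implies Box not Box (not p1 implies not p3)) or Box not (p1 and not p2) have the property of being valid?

S5

S5-tableau for the negation not ((not Box (not p1 implies not p3) implies Box not Box (not p1 implies not p3)) or Box not (p1 and not p2)):
1. not ((not Box (not p1 implies not p3) implies Box not Box (not p1 implies not p3)) or Box not (p1 and not p2)), 0
2. not (not Box (not p1 implies not p3) implies Box not Box (not p1 implies not p3)), 0
3. not Box not (p1 and not p2), 0
4. not Box (not p1 implies not p3), 0
5. not Box not Box (not p1 implies not p3), 0
6. p1 and not p2, 1
7. p1, 1
8. not p2, 1
9. not (not p1 implies not p3), 2
10. not p1, 2
11. p3, 2
12. Box (not p1 implies not p3), 3
13. not p1 implies not p3, 0
14. not p1 implies not p3, 1
15. not p1 implies not p3, 2
16. not p1 implies not p3, 3
17. not p3, 0
18. not p3, 1
19. not p3, 2
Accessibility: 0R0, 0R1, 0R2, 0R3, 1R0, 1R1, 1R2, 1R3, 2R0, 2R1, 2R2, 2R3, 3R0, 3R1, 3R2, 3R3
Branch closes: p3 and not p3 both at 2.
Every branch closes (one shown): valid in S5.
S4-tableau for the negation not ((not Box (not p1 implies not p3) implies Box not Box (not p1 implies not p3)) or Box not (p1 and not p2)):
1. not ((not Box (not p1 implies not p3) implies Box not Box (not p1 implies not p3)) or Box not (p1 and not p2)), 0
2. not (not Box (not p1 implies not p3) implies Box not Box (not p1 implies not p3)), 0
3. not Box not (p1 and not p2), 0
4. not Box (not p1 implies not p3), 0
5. not Box not Box (not p1 implies not p3), 0
6. p1 and not p2, 1
7. p1, 1
8. not p2, 1
9. not (not p1 implies not p3), 2
10. not p1, 2
11. p3, 2
12. Box (not p1 implies not p3), 3
13. not p1 implies not p3, 3
14. not p3, 3
Accessibility: 0R0, 0R1, 0R2, 0R3, 1R1, 2R2, 3R3
Complete open branch: countermodel on an S4-frame, so not valid in S4, nor in K, T (the same frame is also a K-frame and a T-frame).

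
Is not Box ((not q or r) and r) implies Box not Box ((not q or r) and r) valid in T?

Not valid

Tableau for the negation not (not Box ((not q or r) and r) implies Box not Box ((not q or r) and r)):
1. not (not Box ((not q or r) and r) implies Box not Box ((not q or r) and r)), 0
2. not Box ((not q or r) and r), 0
3. not Box not Box ((not q or r) and r), 0
4. not ((not q or r) and r), 1
5. not r, 1
6. Box ((not q or r) and r), 2
7. (not q or r) and r, 2
8. not q or r, 2
9. r, 2
Accessibility: 0R0, 0R1, 0R2, 1R1, 2R2
The negation has an open branch (countermodel exists).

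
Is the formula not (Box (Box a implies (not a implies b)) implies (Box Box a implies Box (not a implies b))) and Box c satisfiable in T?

Unsatisfiable (every branch closes)

1. not (Box (Box a implies (not a implies b)) implies (Box Box a implies Box (not a implies b))) and Box c, 0
2. not (Box (Box a implies (not a implies b)) implies (Box Box a implies Box (not a implies b))), 0   [and-rule on 1]
3. Box c, 0   [and-rule on 1]
4. Box (Box a implies (not a implies b)), 0   [neg-implies-rule on 2]
5. not (Box Box a implies Box (not a implies b)), 0   [neg-implies-rule on 2]
6. Box Box a, 0   [neg-implies-rule on 5]
7. not Box (not a implies b), 0   [neg-implies-rule on 5]
8. c, 0   [Box-rule on 3 via 0R0]
9. Box a implies (not a implies b), 0   [Box-rule on 4 via 0R0]
10. Box a, 0   [Box-rule on 6 via 0R0]
11. a, 0   [Box-rule on 10 via 0R0]
12. not a implies b, 0   [implies-rule on 9 (branches; this branch)]
13. b, 0   [implies-rule on 12 (branches; this branch)]
14. not (not a implies b), 1   [neg-Box-rule on 7: fresh world 1, 0R1]
15. not a, 1   [neg-implies-rule on 14]
16. not b, 1   [neg-implies-rule on 14]
17. c, 1   [Box-rule on 3 via 0R1]
18. Box a implies (not a implies b), 1   [Box-rule on 4 via 0R1]
19. Box a, 1   [Box-rule on 6 via 0R1]
20. a, 1   [Box-rule on 10 via 0R1]
Accessibility: 0R0, 0R1, 1R1
Branch closes: a and not a both at 1.
Every branch closes; the branch above is one of them.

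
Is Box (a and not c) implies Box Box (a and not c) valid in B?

No, not valid

Tableau for the negation not (Box (a and not c) implies Box Box (a and not c)):
1. not (Box (a and not c) implies Box Box (a and not c)), 0
2. Box (a and not c), 0
3. not Box Box (a and not c), 0
4. a and not c, 0
5. a, 0
6. not c, 0
7. not Box (a and not c), 1
8. a and not c, 1
9. a, 1
10. not c, 1
11. not (a and not c), 2
12. c, 2
Accessibility: 0R0, 0R1, 1R0, 1R1, 1R2, 2R1, 2R2
The negation has an open branch (countermodel exists).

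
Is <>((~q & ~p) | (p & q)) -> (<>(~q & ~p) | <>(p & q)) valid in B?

Valid

Tableau for the negation ~(<>((~q & ~p) | (p & q)) -> (<>(~q & ~p) | <>(p & q))):
1. ~(<>((~q & ~p) | (p & q)) -> (<>(~q & ~p) | <>(p & q))), 0
2. <>((~q & ~p) | (p & q)), 0
3. ~(<>(~q & ~p) | <>(p & q)), 0
4. ~<>(~q & ~p), 0
5. ~<>(p & q), 0
6. ~(~q & ~p), 0
7. ~(p & q), 0
8. p, 0
9. ~q, 0
10. (~q & ~p) | (p & q), 1
11. ~(~q & ~p), 1
12. ~(p & q), 1
13. p & q, 1
14. p, 1
15. q, 1
16. ~q, 1
Accessibility: 0R0, 0R1, 1R0, 1R1
Branch closes: q and ~q both at 1.
Every branch of the negation's tableau closes; the branch above is one of them.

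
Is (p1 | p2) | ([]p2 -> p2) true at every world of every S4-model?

Valid in S4

Tableau for the negation ~((p1 | p2) | ([]p2 -> p2)):
1. ~((p1 | p2) | ([]p2 -> p2)), u
2. ~(p1 | p2), u   [~|-rule on 1]
3. ~([]p2 -> p2), u   [~|-rule on 1]
4. ~p1, u   [~|-rule on 2]
5. ~p2, u   [~|-rule on 2]
6. []p2, u   [~->-rule on 3]
7. p2, u   [[]-rule on 6 via uRu]
Accessibility: uRu
Branch closes: p2 and ~p2 both at u.
Every branch of the negation's tableau closes; the branch above is one of them.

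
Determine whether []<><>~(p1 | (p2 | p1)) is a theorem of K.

Not valid

Tableau for the negation ~[]<><>~(p1 | (p2 | p1)):
1. ~[]<><>~(p1 | (p2 | p1)), u
2. ~<><>~(p1 | (p2 | p1)), v
Accessibility: uRv
The negation has an open branch (countermodel exists).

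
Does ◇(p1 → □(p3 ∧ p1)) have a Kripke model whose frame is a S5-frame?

Satisfiable

1. ◇(p1 → □(p3 ∧ p1)), w0
2. p1 → □(p3 ∧ p1), w1
3. □(p3 ∧ p1), w1
4. p3 ∧ p1, w0
5. p3, w0
6. p1, w0
7. p3 ∧ p1, w1
8. p3, w1
9. p1, w1
Accessibility: w0Rw0, w0Rw1, w1Rw0, w1Rw1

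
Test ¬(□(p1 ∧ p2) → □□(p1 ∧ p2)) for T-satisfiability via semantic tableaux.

1. ¬(□(p1 ∧ p2) → □□(p1 ∧ p2)), w0
2. □(p1 ∧ p2), w0
3. ¬□□(p1 ∧ p2), w0
4. p1 ∧ p2, w0
5. p1, w0
6. p2, w0
7. ¬□(p1 ∧ p2), w1
8. p1 ∧ p2, w1
9. p1, w1
10. p2, w1
11. ¬(p1 ∧ p2), w2
12. ¬p2, w2
Accessibility: w0Rw0, w0Rw1, w1Rw1, w1Rw2, w2Rw2

Satisfiable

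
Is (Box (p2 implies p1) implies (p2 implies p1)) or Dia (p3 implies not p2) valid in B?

Tableau for the negation not ((Box (p2 implies p1) implies (p2 implies p1)) or Dia (p3 implies not p2)):
1. not ((Box (p2 implies p1) implies (p2 implies p1)) or Dia (p3 implies not p2)), u
2. not (Box (p2 implies p1) implies (p2 implies p1)), u   [neg-or-rule on 1]
3. not Dia (p3 implies not p2), u   [neg-or-rule on 1]
4. Box (p2 implies p1), u   [neg-implies-rule on 2]
5. not (p2 implies p1), u   [neg-implies-rule on 2]
6. p2, u   [neg-implies-rule on 5]
7. not p1, u   [neg-implies-rule on 5]
8. not (p3 implies not p2), u   [neg-Dia-rule on 3 via uRu]
9. p3, u   [neg-implies-rule on 8]
10. p2 implies p1, u   [Box-rule on 4 via uRu]
11. p1, u   [implies-rule on 10 (branches; this branch)]
Accessibility: uRu
Branch closes: p1 and not p1 both at u.
Every branch of the negation's tableau closes; the branch above is one of them.

Yes, valid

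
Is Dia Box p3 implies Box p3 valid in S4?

No, not valid

Tableau for the negation not (Dia Box p3 implies Box p3):
1. not (Dia Box p3 implies Box p3), w0
2. Dia Box p3, w0
3. not Box p3, w0
4. Box p3, w1
5. p3, w1
6. not p3, w2
Accessibility: w0Rw0, w0Rw1, w0Rw2, w1Rw1, w2Rw2
The negation has an open branch (countermodel exists).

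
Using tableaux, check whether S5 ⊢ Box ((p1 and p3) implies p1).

Valid in S5

Tableau for the negation not Box ((p1 and p3) implies p1):
1. not Box ((p1 and p3) implies p1), 0
2. not ((p1 and p3) implies p1), 1
3. p1 and p3, 1
4. not p1, 1
5. p1, 1
6. p3, 1
Accessibility: 0R0, 0R1, 1R0, 1R1
Branch closes: p1 and not p1 both at 1.
Every branch of the negation's tableau closes; the branch above is one of them.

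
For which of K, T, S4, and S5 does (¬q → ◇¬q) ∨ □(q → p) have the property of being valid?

T-tableau for the negation ¬((¬q → ◇¬q) ∨ □(q → p)):
1. ¬((¬q → ◇¬q) ∨ □(q → p)), 0
2. ¬(¬q → ◇¬q), 0
3. ¬□(q → p), 0
4. ¬q, 0
5. ¬◇¬q, 0
6. q, 0
Accessibility: 0R0
Branch closes: q and ¬q both at 0.
Every branch closes (one shown): valid in T, hence also in S4, S5 (every theorem of T is a theorem of S4 and S5).
K-tableau for the negation ¬((¬q → ◇¬q) ∨ □(q → p)):
1. ¬((¬q → ◇¬q) ∨ □(q → p)), 0
2. ¬(¬q → ◇¬q), 0
3. ¬□(q → p), 0
4. ¬q, 0
5. ¬◇¬q, 0
6. ¬(q → p), 1
7. q, 1
8. ¬p, 1
Accessibility: 0R1
Complete open branch: countermodel on a K-frame, so not valid in K.

T, S4, S5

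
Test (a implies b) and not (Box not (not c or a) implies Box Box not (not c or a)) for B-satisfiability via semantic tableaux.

Yes, satisfiable

1. (a implies b) and not (Box not (not c or a) implies Box Box not (not c or a)), u
2. a implies b, u
3. not (Box not (not c or a) implies Box Box not (not c or a)), u
4. Box not (not c or a), u
5. not Box Box not (not c or a), u
6. not (not c or a), u
7. c, u
8. not a, u
9. b, u
10. not Box not (not c or a), v
11. not (not c or a), v
12. c, v
13. not a, v
14. not c or a, w
15. a, w
Accessibility: uRu, uRv, vRu, vRv, vRw, wRv, wRw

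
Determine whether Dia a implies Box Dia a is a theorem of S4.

Invalid (countermodel exists)

Tableau for the negation not (Dia a implies Box Dia a):
1. not (Dia a implies Box Dia a), w0
2. Dia a, w0   [neg-implies-rule on 1]
3. not Box Dia a, w0   [neg-implies-rule on 1]
4. a, w1   [Dia-rule on 2: fresh world w1, w0Rw1]
5. not Dia a, w2   [neg-Box-rule on 3: fresh world w2, w0Rw2]
6. not a, w2   [neg-Dia-rule on 5 via w2Rw2]
Accessibility: w0Rw0, w0Rw1, w0Rw2, w1Rw1, w2Rw2
The negation has an open branch (countermodel exists).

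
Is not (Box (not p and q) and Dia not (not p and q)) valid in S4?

Yes, valid

Tableau for the negation Box (not p and q) and Dia not (not p and q):
1. Box (not p and q) and Dia not (not p and q), w0
2. Box (not p and q), w0
3. Dia not (not p and q), w0
4. not p and q, w0
5. not p, w0
6. q, w0
7. not (not p and q), w1
8. not p and q, w1
9. not p, w1
10. q, w1
11. not q, w1
Accessibility: w0Rw0, w0Rw1, w1Rw1
Branch closes: q and not q both at w1.
Every branch of the negation's tableau closes; the branch above is one of them.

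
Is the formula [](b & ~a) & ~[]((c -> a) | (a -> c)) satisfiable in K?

1. [](b & ~a) & ~[]((c -> a) | (a -> c)), w0
2. [](b & ~a), w0   [&-rule on 1]
3. ~[]((c -> a) | (a -> c)), w0   [&-rule on 1]
4. ~((c -> a) | (a -> c)), w1   [~[]-rule on 3: fresh world w1, w0Rw1]
5. ~(c -> a), w1   [~|-rule on 4]
6. ~(a -> c), w1   [~|-rule on 4]
7. c, w1   [~->-rule on 5]
8. ~a, w1   [~->-rule on 5]
9. a, w1   [~->-rule on 6]
10. ~c, w1   [~->-rule on 6]
Accessibility: w0Rw1
Branch closes: a and ~a both at w1.
All branches of the tableau close; one closing branch shown above.

Unsatisfiable (every branch closes)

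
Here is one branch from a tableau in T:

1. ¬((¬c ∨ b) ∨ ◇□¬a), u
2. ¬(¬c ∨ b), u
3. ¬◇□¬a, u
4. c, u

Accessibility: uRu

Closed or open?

No atom appears with both signs at the same world.

No, open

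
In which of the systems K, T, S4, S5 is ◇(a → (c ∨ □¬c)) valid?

T-tableau for the negation ¬◇(a → (c ∨ □¬c)):
1. ¬◇(a → (c ∨ □¬c)), u
2. ¬(a → (c ∨ □¬c)), u
3. a, u
4. ¬(c ∨ □¬c), u
5. ¬c, u
6. ¬□¬c, u
7. c, v
8. ¬(a → (c ∨ □¬c)), v
9. a, v
10. ¬(c ∨ □¬c), v
11. ¬c, v
12. ¬□¬c, v
Accessibility: uRu, uRv, vRv
Branch closes: c and ¬c both at v.
Every branch closes (one shown): valid in T, hence also in S4, S5 (every theorem of T is a theorem of S4 and S5).
K-tableau for the negation ¬◇(a → (c ∨ □¬c)):
1. ¬◇(a → (c ∨ □¬c)), u
Complete open branch: countermodel on a K-frame, so not valid in K.

T, S4, S5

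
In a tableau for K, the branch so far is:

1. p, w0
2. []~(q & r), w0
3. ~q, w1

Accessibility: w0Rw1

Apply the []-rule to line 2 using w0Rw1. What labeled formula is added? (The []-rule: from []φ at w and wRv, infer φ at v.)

~(q & r), w1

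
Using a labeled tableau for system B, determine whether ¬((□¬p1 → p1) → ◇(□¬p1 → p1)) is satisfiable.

1. ¬((□¬p1 → p1) → ◇(□¬p1 → p1)), u
2. □¬p1 → p1, u
3. ¬◇(□¬p1 → p1), u
4. ¬(□¬p1 → p1), u
5. □¬p1, u
6. ¬p1, u
7. ¬□¬p1, u
8. p1, v
9. ¬(□¬p1 → p1), v
10. □¬p1, v
11. ¬p1, v
Accessibility: uRu, uRv, vRu, vRv
Branch closes: p1 and ¬p1 both at v.
All branches of the tableau close; one closing branch shown above.

No, unsatisfiable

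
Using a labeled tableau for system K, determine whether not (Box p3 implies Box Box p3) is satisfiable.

1. not (Box p3 implies Box Box p3), w0
2. Box p3, w0
3. not Box Box p3, w0
4. not Box p3, w1
5. p3, w1
6. not p3, w2
Accessibility: w0Rw1, w1Rw2

Yes, satisfiable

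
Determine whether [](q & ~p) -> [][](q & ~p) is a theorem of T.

Invalid (countermodel exists)

Tableau for the negation ~([](q & ~p) -> [][](q & ~p)):
1. ~([](q & ~p) -> [][](q & ~p)), 0
2. [](q & ~p), 0
3. ~[][](q & ~p), 0
4. q & ~p, 0
5. q, 0
6. ~p, 0
7. ~[](q & ~p), 1
8. q & ~p, 1
9. q, 1
10. ~p, 1
11. ~(q & ~p), 2
12. p, 2
Accessibility: 0R0, 0R1, 1R1, 1R2, 2R2
The negation has an open branch (countermodel exists).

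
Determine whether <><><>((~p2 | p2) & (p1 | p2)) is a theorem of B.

Tableau for the negation ~<><><>((~p2 | p2) & (p1 | p2)):
1. ~<><><>((~p2 | p2) & (p1 | p2)), w0
2. ~<><>((~p2 | p2) & (p1 | p2)), w0
3. ~<>((~p2 | p2) & (p1 | p2)), w0
4. ~((~p2 | p2) & (p1 | p2)), w0
5. ~(p1 | p2), w0
6. ~p1, w0
7. ~p2, w0
Accessibility: w0Rw0
The negation has an open branch (countermodel exists).

Invalid (countermodel exists)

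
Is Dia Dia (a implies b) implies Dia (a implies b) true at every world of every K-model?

No, not valid

Tableau for the negation not (Dia Dia (a implies b) implies Dia (a implies b)):
1. not (Dia Dia (a implies b) implies Dia (a implies b)), u
2. Dia Dia (a implies b), u   [neg-implies-rule on 1]
3. not Dia (a implies b), u   [neg-implies-rule on 1]
4. Dia (a implies b), v   [Dia-rule on 2: fresh world v, uRv]
5. not (a implies b), v   [neg-Dia-rule on 3 via uRv]
6. a, v   [neg-implies-rule on 5]
7. not b, v   [neg-implies-rule on 5]
8. a implies b, w   [Dia-rule on 4: fresh world w, vRw]
9. b, w   [implies-rule on 8 (branches; this branch)]
Accessibility: uRv, vRw
The negation has an open branch (countermodel exists).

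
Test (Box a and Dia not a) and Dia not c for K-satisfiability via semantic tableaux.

No, unsatisfiable

1. (Box a and Dia not a) and Dia not c, 0
2. Box a and Dia not a, 0   [and-rule on 1]
3. Dia not c, 0   [and-rule on 1]
4. Box a, 0   [and-rule on 2]
5. Dia not a, 0   [and-rule on 2]
6. not c, 1   [Dia-rule on 3: fresh world 1, 0R1]
7. a, 1   [Box-rule on 4 via 0R1]
8. not a, 2   [Dia-rule on 5: fresh world 2, 0R2]
9. a, 2   [Box-rule on 4 via 0R2]
Accessibility: 0R1, 0R2
Branch closes: a and not a both at 2.
All branches of the tableau close; one closing branch shown above.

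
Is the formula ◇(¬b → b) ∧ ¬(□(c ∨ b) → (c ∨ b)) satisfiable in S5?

Unsatisfiable

1. ◇(¬b → b) ∧ ¬(□(c ∨ b) → (c ∨ b)), u
2. ◇(¬b → b), u   [∧-rule on 1]
3. ¬(□(c ∨ b) → (c ∨ b)), u   [∧-rule on 1]
4. □(c ∨ b), u   [¬→-rule on 3]
5. ¬(c ∨ b), u   [¬→-rule on 3]
6. ¬c, u   [¬∨-rule on 5]
7. ¬b, u   [¬∨-rule on 5]
8. c ∨ b, u   [□-rule on 4 via uRu]
9. b, u   [∨-rule on 8 (branches; this branch)]
Accessibility: uRu
Branch closes: b and ¬b both at u.
(One branch shown.) All branches close.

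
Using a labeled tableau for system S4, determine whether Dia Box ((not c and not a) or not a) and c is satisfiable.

Satisfiable (open branch found)

1. Dia Box ((not c and not a) or not a) and c, 0
2. Dia Box ((not c and not a) or not a), 0
3. c, 0
4. Box ((not c and not a) or not a), 1
5. (not c and not a) or not a, 1
6. not a, 1
Accessibility: 0R0, 0R1, 1R1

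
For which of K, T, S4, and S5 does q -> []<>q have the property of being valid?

S5

S4-tableau for the negation ~(q -> []<>q):
1. ~(q -> []<>q), w0
2. q, w0   [~->-rule on 1]
3. ~[]<>q, w0   [~->-rule on 1]
4. ~<>q, w1   [~[]-rule on 3: fresh world w1, w0Rw1]
5. ~q, w1   [~<>-rule on 4 via w1Rw1]
Accessibility: w0Rw0, w0Rw1, w1Rw1
Complete open branch: countermodel on an S4-frame, so not valid in S4, nor in K, T (the same frame is also a K-frame and a T-frame).
S5-tableau for the negation ~(q -> []<>q):
1. ~(q -> []<>q), w0
2. q, w0   [~->-rule on 1]
3. ~[]<>q, w0   [~->-rule on 1]
4. ~<>q, w1   [~[]-rule on 3: fresh world w1, w0Rw1]
5. ~q, w0   [~<>-rule on 4 via w1Rw0]
Accessibility: w0Rw0, w0Rw1, w1Rw0, w1Rw1
Branch closes: q and ~q both at w0.
Every branch closes (one shown): valid in S5.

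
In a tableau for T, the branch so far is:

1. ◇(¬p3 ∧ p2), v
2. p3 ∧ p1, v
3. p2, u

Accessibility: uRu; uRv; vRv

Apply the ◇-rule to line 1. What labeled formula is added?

a fresh world w with vRw, and ¬p3 ∧ p2 at w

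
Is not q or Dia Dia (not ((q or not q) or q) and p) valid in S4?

No, not valid

Tableau for the negation not (not q or Dia Dia (not ((q or not q) or q) and p)):
1. not (not q or Dia Dia (not ((q or not q) or q) and p)), 0
2. q, 0
3. not Dia Dia (not ((q or not q) or q) and p), 0
4. not Dia (not ((q or not q) or q) and p), 0
5. not (not ((q or not q) or q) and p), 0
6. not p, 0
Accessibility: 0R0
The negation has an open branch (countermodel exists).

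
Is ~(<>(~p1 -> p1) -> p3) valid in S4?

Tableau for the negation <>(~p1 -> p1) -> p3:
1. <>(~p1 -> p1) -> p3, u
2. p3, u
Accessibility: uRu
The negation has an open branch (countermodel exists).

Not valid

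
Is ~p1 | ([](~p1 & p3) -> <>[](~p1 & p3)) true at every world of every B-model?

Yes, valid

Tableau for the negation ~(~p1 | ([](~p1 & p3) -> <>[](~p1 & p3))):
1. ~(~p1 | ([](~p1 & p3) -> <>[](~p1 & p3))), w0
2. p1, w0
3. ~([](~p1 & p3) -> <>[](~p1 & p3)), w0
4. [](~p1 & p3), w0
5. ~<>[](~p1 & p3), w0
6. ~p1 & p3, w0
7. ~p1, w0
8. p3, w0
Accessibility: w0Rw0
Branch closes: p1 and ~p1 both at w0.
Every branch of the negation's tableau closes; the branch above is one of them.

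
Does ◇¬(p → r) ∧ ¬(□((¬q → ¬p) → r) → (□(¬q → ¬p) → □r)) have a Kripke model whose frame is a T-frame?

Unsatisfiable

1. ◇¬(p → r) ∧ ¬(□((¬q → ¬p) → r) → (□(¬q → ¬p) → □r)), w0
2. ◇¬(p → r), w0
3. ¬(□((¬q → ¬p) → r) → (□(¬q → ¬p) → □r)), w0
4. □((¬q → ¬p) → r), w0
5. ¬(□(¬q → ¬p) → □r), w0
6. □(¬q → ¬p), w0
7. ¬□r, w0
8. (¬q → ¬p) → r, w0
9. ¬q → ¬p, w0
10. r, w0
11. ¬p, w0
12. ¬(p → r), w1
13. p, w1
14. ¬r, w1
15. (¬q → ¬p) → r, w1
16. ¬q → ¬p, w1
17. ¬(¬q → ¬p), w1
18. ¬q, w1
19. ¬p, w1
Accessibility: w0Rw0, w0Rw1, w1Rw1
Branch closes: p and ¬p both at w1.
(One branch shown.) All branches close.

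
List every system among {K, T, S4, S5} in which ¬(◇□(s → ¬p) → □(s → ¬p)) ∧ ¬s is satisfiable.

K, T, S4

S4-tableau for the formula:
1. ¬(◇□(s → ¬p) → □(s → ¬p)) ∧ ¬s, w0
2. ¬(◇□(s → ¬p) → □(s → ¬p)), w0   [∧-rule on 1]
3. ¬s, w0   [∧-rule on 1]
4. ◇□(s → ¬p), w0   [¬→-rule on 2]
5. ¬□(s → ¬p), w0   [¬→-rule on 2]
6. □(s → ¬p), w1   [◇-rule on 4: fresh world w1, w0Rw1]
7. s → ¬p, w1   [□-rule on 6 via w1Rw1]
8. ¬p, w1   [→-rule on 7 (branches; this branch)]
9. ¬(s → ¬p), w2   [¬□-rule on 5: fresh world w2, w0Rw2]
10. s, w2   [¬→-rule on 9]
11. p, w2   [¬→-rule on 9]
Accessibility: w0Rw0, w0Rw1, w0Rw2, w1Rw1, w2Rw2
Complete open branch: satisfiable in S4, hence also in K, T (this S4-model is also a K-model and a T-model).
S5-tableau for the formula:
1. ¬(◇□(s → ¬p) → □(s → ¬p)) ∧ ¬s, w0
2. ¬(◇□(s → ¬p) → □(s → ¬p)), w0   [∧-rule on 1]
3. ¬s, w0   [∧-rule on 1]
4. ◇□(s → ¬p), w0   [¬→-rule on 2]
5. ¬□(s → ¬p), w0   [¬→-rule on 2]
6. □(s → ¬p), w1   [◇-rule on 4: fresh world w1, w0Rw1]
7. s → ¬p, w0   [□-rule on 6 via w1Rw0]
8. s → ¬p, w1   [□-rule on 6 via w1Rw1]
9. ¬p, w0   [→-rule on 7 (branches; this branch)]
10. ¬p, w1   [→-rule on 8 (branches; this branch)]
11. ¬(s → ¬p), w2   [¬□-rule on 5: fresh world w2, w0Rw2]
12. s, w2   [¬→-rule on 11]
13. p, w2   [¬→-rule on 11]
14. s → ¬p, w2   [□-rule on 6 via w1Rw2]
15. ¬p, w2   [→-rule on 14 (branches; this branch)]
Accessibility: w0Rw0, w0Rw1, w0Rw2, w1Rw0, w1Rw1, w1Rw2, w2Rw0, w2Rw1, w2Rw2
Branch closes: p and ¬p both at w2.
Every branch closes (one shown): unsatisfiable in S5.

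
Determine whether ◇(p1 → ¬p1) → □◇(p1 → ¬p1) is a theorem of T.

Tableau for the negation ¬(◇(p1 → ¬p1) → □◇(p1 → ¬p1)):
1. ¬(◇(p1 → ¬p1) → □◇(p1 → ¬p1)), u
2. ◇(p1 → ¬p1), u
3. ¬□◇(p1 → ¬p1), u
4. p1 → ¬p1, v
5. ¬p1, v
6. ¬◇(p1 → ¬p1), w
7. ¬(p1 → ¬p1), w
8. p1, w
Accessibility: uRu, uRv, uRw, vRv, wRw
The negation has an open branch (countermodel exists).

No, not valid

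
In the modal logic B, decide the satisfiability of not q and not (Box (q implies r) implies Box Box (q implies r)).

Yes, satisfiable

1. not q and not (Box (q implies r) implies Box Box (q implies r)), 0
2. not q, 0   [and-rule on 1]
3. not (Box (q implies r) implies Box Box (q implies r)), 0   [and-rule on 1]
4. Box (q implies r), 0   [neg-implies-rule on 3]
5. not Box Box (q implies r), 0   [neg-implies-rule on 3]
6. q implies r, 0   [Box-rule on 4 via 0R0]
7. r, 0   [implies-rule on 6 (branches; this branch)]
8. not Box (q implies r), 1   [neg-Box-rule on 5: fresh world 1, 0R1]
9. q implies r, 1   [Box-rule on 4 via 0R1]
10. r, 1   [implies-rule on 9 (branches; this branch)]
11. not (q implies r), 2   [neg-Box-rule on 8: fresh world 2, 1R2]
12. q, 2   [neg-implies-rule on 11]
13. not r, 2   [neg-implies-rule on 11]
Accessibility: 0R0, 0R1, 1R0, 1R1, 1R2, 2R1, 2R2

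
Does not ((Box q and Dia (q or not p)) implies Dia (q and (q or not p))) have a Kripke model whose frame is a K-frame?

Unsatisfiable

1. not ((Box q and Dia (q or not p)) implies Dia (q and (q or not p))), u
2. Box q and Dia (q or not p), u
3. not Dia (q and (q or not p)), u
4. Box q, u
5. Dia (q or not p), u
6. q or not p, v
7. not (q and (q or not p)), v
8. q, v
9. not p, v
10. not (q or not p), v
11. not q, v
12. p, v
Accessibility: uRv
Branch closes: q and not q both at v.
All branches of the tableau close; one closing branch shown above.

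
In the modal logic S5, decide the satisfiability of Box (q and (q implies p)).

Yes, satisfiable

1. Box (q and (q implies p)), w0
2. q and (q implies p), w0   [Box-rule on 1 via w0Rw0]
3. q, w0   [and-rule on 2]
4. q implies p, w0   [and-rule on 2]
5. p, w0   [implies-rule on 4 (branches; this branch)]
Accessibility: w0Rw0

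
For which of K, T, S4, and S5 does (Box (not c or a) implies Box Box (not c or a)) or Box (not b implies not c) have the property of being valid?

S4-tableau for the negation not ((Box (not c or a) implies Box Box (not c or a)) or Box (not b implies not c)):
1. not ((Box (not c or a) implies Box Box (not c or a)) or Box (not b implies not c)), u
2. not (Box (not c or a) implies Box Box (not c or a)), u
3. not Box (not b implies not c), u
4. Box (not c or a), u
5. not Box Box (not c or a), u
6. not c or a, u
7. a, u
8. not (not b implies not c), v
9. not b, v
10. c, v
11. not c or a, v
12. a, v
13. not Box (not c or a), w
14. not c or a, w
15. a, w
16. not (not c or a), x
17. c, x
18. not a, x
19. not c or a, x
20. a, x
Accessibility: uRu, uRv, uRw, uRx, vRv, wRw, wRx, xRx
Branch closes: a and not a both at x.
Every branch closes (one shown): valid in S4, hence also in S5 (every theorem of S4 is a theorem of S5).
T-tableau for the negation not ((Box (not c or a) implies Box Box (not c or a)) or Box (not b implies not c)):
1. not ((Box (not c or a) implies Box Box (not c or a)) or Box (not b implies not c)), u
2. not (Box (not c or a) implies Box Box (not c or a)), u
3. not Box (not b implies not c), u
4. Box (not c or a), u
5. not Box Box (not c or a), u
6. not c or a, u
7. a, u
8. not (not b implies not c), v
9. not b, v
10. c, v
11. not c or a, v
12. a, v
13. not Box (not c or a), w
14. not c or a, w
15. a, w
16. not (not c or a), x
17. c, x
18. not a, x
Accessibility: uRu, uRv, uRw, vRv, wRw, wRx, xRx
Complete open branch: countermodel on a T-frame, so not valid in T, nor in K (the same frame is also a K-frame).

S4, S5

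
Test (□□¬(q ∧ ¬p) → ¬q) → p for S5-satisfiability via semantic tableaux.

1. (□□¬(q ∧ ¬p) → ¬q) → p, w0
2. p, w0
Accessibility: w0Rw0

Satisfiable (open branch found)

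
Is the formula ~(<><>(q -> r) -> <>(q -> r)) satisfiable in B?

Satisfiable

1. ~(<><>(q -> r) -> <>(q -> r)), u
2. <><>(q -> r), u
3. ~<>(q -> r), u
4. ~(q -> r), u
5. q, u
6. ~r, u
7. <>(q -> r), v
8. ~(q -> r), v
9. q, v
10. ~r, v
11. q -> r, w
12. r, w
Accessibility: uRu, uRv, vRu, vRv, vRw, wRv, wRw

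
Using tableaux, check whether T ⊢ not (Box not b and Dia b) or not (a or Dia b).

Tableau for the negation not (not (Box not b and Dia b) or not (a or Dia b)):
1. not (not (Box not b and Dia b) or not (a or Dia b)), w0
2. Box not b and Dia b, w0
3. a or Dia b, w0
4. Box not b, w0
5. Dia b, w0
6. not b, w0
7. b, w1
8. not b, w1
Accessibility: w0Rw0, w0Rw1, w1Rw1
Branch closes: b and not b both at w1.
Every branch of the negation's tableau closes; the branch above is one of them.

Yes, valid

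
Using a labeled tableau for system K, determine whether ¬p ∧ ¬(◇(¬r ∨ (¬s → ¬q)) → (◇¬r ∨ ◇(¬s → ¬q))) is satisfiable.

No, unsatisfiable

1. ¬p ∧ ¬(◇(¬r ∨ (¬s → ¬q)) → (◇¬r ∨ ◇(¬s → ¬q))), w0
2. ¬p, w0
3. ¬(◇(¬r ∨ (¬s → ¬q)) → (◇¬r ∨ ◇(¬s → ¬q))), w0
4. ◇(¬r ∨ (¬s → ¬q)), w0
5. ¬(◇¬r ∨ ◇(¬s → ¬q)), w0
6. ¬◇¬r, w0
7. ¬◇(¬s → ¬q), w0
8. ¬r ∨ (¬s → ¬q), w1
9. r, w1
10. ¬(¬s → ¬q), w1
11. ¬s, w1
12. q, w1
13. ¬s → ¬q, w1
14. ¬q, w1
Accessibility: w0Rw1
Branch closes: q and ¬q both at w1.
(One branch shown.) All branches close.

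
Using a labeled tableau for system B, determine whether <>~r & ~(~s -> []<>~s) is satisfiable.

Unsatisfiable (every branch closes)

1. <>~r & ~(~s -> []<>~s), w0
2. <>~r, w0
3. ~(~s -> []<>~s), w0
4. ~s, w0
5. ~[]<>~s, w0
6. ~r, w1
7. ~<>~s, w2
8. s, w0
Accessibility: w0Rw0, w0Rw1, w0Rw2, w1Rw0, w1Rw1, w2Rw0, w2Rw2
Branch closes: s and ~s both at w0.
(One branch shown.) All branches close.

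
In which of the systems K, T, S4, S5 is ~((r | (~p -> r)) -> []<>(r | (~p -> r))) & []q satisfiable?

K, T, S4

S5-tableau for the formula:
1. ~((r | (~p -> r)) -> []<>(r | (~p -> r))) & []q, u
2. ~((r | (~p -> r)) -> []<>(r | (~p -> r))), u
3. []q, u
4. r | (~p -> r), u
5. ~[]<>(r | (~p -> r)), u
6. q, u
7. ~p -> r, u
8. p, u
9. ~<>(r | (~p -> r)), v
10. q, v
11. ~(r | (~p -> r)), u
12. ~r, u
13. ~(~p -> r), u
14. ~p, u
Accessibility: uRu, uRv, vRu, vRv
Branch closes: p and ~p both at u.
Every branch closes (one shown): unsatisfiable in S5.
S4-tableau for the formula:
1. ~((r | (~p -> r)) -> []<>(r | (~p -> r))) & []q, u
2. ~((r | (~p -> r)) -> []<>(r | (~p -> r))), u
3. []q, u
4. r | (~p -> r), u
5. ~[]<>(r | (~p -> r)), u
6. q, u
7. ~p -> r, u
8. r, u
9. ~<>(r | (~p -> r)), v
10. q, v
11. ~(r | (~p -> r)), v
12. ~r, v
13. ~(~p -> r), v
14. ~p, v
Accessibility: uRu, uRv, vRv
Complete open branch: satisfiable in S4, hence also in K, T (this S4-model is also a K-model and a T-model).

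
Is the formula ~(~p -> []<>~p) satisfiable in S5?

1. ~(~p -> []<>~p), u
2. ~p, u   [~->-rule on 1]
3. ~[]<>~p, u   [~->-rule on 1]
4. ~<>~p, v   [~[]-rule on 3: fresh world v, uRv]
5. p, u   [~<>-rule on 4 via vRu]
Accessibility: uRu, uRv, vRu, vRv
Branch closes: p and ~p both at u.
Every branch closes; the branch above is one of them.

Unsatisfiable (every branch closes)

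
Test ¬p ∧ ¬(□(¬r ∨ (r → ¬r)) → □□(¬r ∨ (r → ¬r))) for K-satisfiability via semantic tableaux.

Satisfiable

1. ¬p ∧ ¬(□(¬r ∨ (r → ¬r)) → □□(¬r ∨ (r → ¬r))), w0
2. ¬p, w0
3. ¬(□(¬r ∨ (r → ¬r)) → □□(¬r ∨ (r → ¬r))), w0
4. □(¬r ∨ (r → ¬r)), w0
5. ¬□□(¬r ∨ (r → ¬r)), w0
6. ¬□(¬r ∨ (r → ¬r)), w1
7. ¬r ∨ (r → ¬r), w1
8. r → ¬r, w1
9. ¬r, w1
10. ¬(¬r ∨ (r → ¬r)), w2
11. r, w2
12. ¬(r → ¬r), w2
Accessibility: w0Rw1, w1Rw2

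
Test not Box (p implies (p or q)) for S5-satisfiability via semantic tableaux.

1. not Box (p implies (p or q)), w0
2. not (p implies (p or q)), w1
3. p, w1
4. not (p or q), w1
5. not p, w1
6. not q, w1
Accessibility: w0Rw0, w0Rw1, w1Rw0, w1Rw1
Branch closes: p and not p both at w1.
Every branch closes; the branch above is one of them.

Unsatisfiable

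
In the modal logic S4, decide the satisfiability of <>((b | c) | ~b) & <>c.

1. <>((b | c) | ~b) & <>c, u
2. <>((b | c) | ~b), u   [&-rule on 1]
3. <>c, u   [&-rule on 1]
4. (b | c) | ~b, v   [<>-rule on 2: fresh world v, uRv]
5. ~b, v   [|-rule on 4 (branches; this branch)]
6. c, w   [<>-rule on 3: fresh world w, uRw]
Accessibility: uRu, uRv, uRw, vRv, wRw

Satisfiable (open branch found)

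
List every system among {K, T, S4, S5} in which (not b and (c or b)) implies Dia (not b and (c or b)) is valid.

T, S4, S5

T-tableau for the negation not ((not b and (c or b)) implies Dia (not b and (c or b))):
1. not ((not b and (c or b)) implies Dia (not b and (c or b))), u
2. not b and (c or b), u   [neg-implies-rule on 1]
3. not Dia (not b and (c or b)), u   [neg-implies-rule on 1]
4. not b, u   [and-rule on 2]
5. c or b, u   [and-rule on 2]
6. not (not b and (c or b)), u   [neg-Dia-rule on 3 via uRu]
7. c, u   [or-rule on 5 (branches; this branch)]
8. not (c or b), u   [neg-and-rule on 6 (branches; this branch)]
9. not c, u   [neg-or-rule on 8]
Accessibility: uRu
Branch closes: c and not c both at u.
Every branch closes (one shown): valid in T, hence also in S4, S5 (every theorem of T is a theorem of S4 and S5).
K-tableau for the negation not ((not b and (c or b)) implies Dia (not b and (c or b))):
1. not ((not b and (c or b)) implies Dia (not b and (c or b))), u
2. not b and (c or b), u   [neg-implies-rule on 1]
3. not Dia (not b and (c or b)), u   [neg-implies-rule on 1]
4. not b, u   [and-rule on 2]
5. c or b, u   [and-rule on 2]
6. c, u   [or-rule on 5 (branches; this branch)]
Complete open branch: countermodel on a K-frame, so not valid in K.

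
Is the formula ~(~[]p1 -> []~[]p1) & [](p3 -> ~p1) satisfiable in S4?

Satisfiable

1. ~(~[]p1 -> []~[]p1) & [](p3 -> ~p1), w0
2. ~(~[]p1 -> []~[]p1), w0
3. [](p3 -> ~p1), w0
4. ~[]p1, w0
5. ~[]~[]p1, w0
6. p3 -> ~p1, w0
7. ~p1, w0
8. ~p1, w1
9. p3 -> ~p1, w1
10. []p1, w2
11. p3 -> ~p1, w2
12. p1, w2
13. ~p3, w2
Accessibility: w0Rw0, w0Rw1, w0Rw2, w1Rw1, w2Rw2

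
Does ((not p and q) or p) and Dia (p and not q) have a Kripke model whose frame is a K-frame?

Satisfiable

1. ((not p and q) or p) and Dia (p and not q), 0
2. (not p and q) or p, 0   [and-rule on 1]
3. Dia (p and not q), 0   [and-rule on 1]
4. p, 0   [or-rule on 2 (branches; this branch)]
5. p and not q, 1   [Dia-rule on 3: fresh world 1, 0R1]
6. p, 1   [and-rule on 5]
7. not q, 1   [and-rule on 5]
Accessibility: 0R1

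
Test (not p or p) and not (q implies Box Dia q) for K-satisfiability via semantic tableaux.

Satisfiable

1. (not p or p) and not (q implies Box Dia q), w0
2. not p or p, w0   [and-rule on 1]
3. not (q implies Box Dia q), w0   [and-rule on 1]
4. q, w0   [neg-implies-rule on 3]
5. not Box Dia q, w0   [neg-implies-rule on 3]
6. p, w0   [or-rule on 2 (branches; this branch)]
7. not Dia q, w1   [neg-Box-rule on 5: fresh world w1, w0Rw1]
Accessibility: w0Rw1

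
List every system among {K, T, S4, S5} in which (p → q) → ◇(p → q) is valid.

T, S4, S5

K-tableau for the negation ¬((p → q) → ◇(p → q)):
1. ¬((p → q) → ◇(p → q)), w0
2. p → q, w0   [¬→-rule on 1]
3. ¬◇(p → q), w0   [¬→-rule on 1]
4. q, w0   [→-rule on 2 (branches; this branch)]
Complete open branch: countermodel on a K-frame, so not valid in K.
T-tableau for the negation ¬((p → q) → ◇(p → q)):
1. ¬((p → q) → ◇(p → q)), w0
2. p → q, w0   [¬→-rule on 1]
3. ¬◇(p → q), w0   [¬→-rule on 1]
4. ¬(p → q), w0   [¬◇-rule on 3 via w0Rw0]
5. p, w0   [¬→-rule on 4]
6. ¬q, w0   [¬→-rule on 4]
7. q, w0   [→-rule on 2 (branches; this branch)]
Accessibility: w0Rw0
Branch closes: q and ¬q both at w0.
Every branch closes (one shown): valid in T, hence also in S4, S5 (every theorem of T is a theorem of S4 and S5).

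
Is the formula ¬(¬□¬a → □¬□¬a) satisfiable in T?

1. ¬(¬□¬a → □¬□¬a), u
2. ¬□¬a, u
3. ¬□¬□¬a, u
4. a, v
5. □¬a, w
6. ¬a, w
Accessibility: uRu, uRv, uRw, vRv, wRw

Satisfiable (open branch found)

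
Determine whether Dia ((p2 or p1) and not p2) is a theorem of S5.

Tableau for the negation not Dia ((p2 or p1) and not p2):
1. not Dia ((p2 or p1) and not p2), u
2. not ((p2 or p1) and not p2), u
3. p2, u
Accessibility: uRu
The negation has an open branch (countermodel exists).

No, not valid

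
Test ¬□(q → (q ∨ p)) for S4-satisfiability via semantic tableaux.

Unsatisfiable

1. ¬□(q → (q ∨ p)), u
2. ¬(q → (q ∨ p)), v
3. q, v
4. ¬(q ∨ p), v
5. ¬q, v
6. ¬p, v
Accessibility: uRu, uRv, vRv
Branch closes: q and ¬q both at v.
All branches of the tableau close; one closing branch shown above.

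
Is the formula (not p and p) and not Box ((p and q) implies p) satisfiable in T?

1. (not p and p) and not Box ((p and q) implies p), u
2. not p and p, u
3. not Box ((p and q) implies p), u
4. not p, u
5. p, u
Accessibility: uRu
Branch closes: p and not p both at u.
All branches of the tableau close; one closing branch shown above.

Unsatisfiable (every branch closes)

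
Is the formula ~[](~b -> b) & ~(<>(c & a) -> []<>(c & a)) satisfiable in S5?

1. ~[](~b -> b) & ~(<>(c & a) -> []<>(c & a)), 0
2. ~[](~b -> b), 0   [&-rule on 1]
3. ~(<>(c & a) -> []<>(c & a)), 0   [&-rule on 1]
4. <>(c & a), 0   [~->-rule on 3]
5. ~[]<>(c & a), 0   [~->-rule on 3]
6. ~(~b -> b), 1   [~[]-rule on 2: fresh world 1, 0R1]
7. ~b, 1   [~->-rule on 6]
8. c & a, 2   [<>-rule on 4: fresh world 2, 0R2]
9. c, 2   [&-rule on 8]
10. a, 2   [&-rule on 8]
11. ~<>(c & a), 3   [~[]-rule on 5: fresh world 3, 0R3]
12. ~(c & a), 0   [~<>-rule on 11 via 3R0]
13. ~(c & a), 1   [~<>-rule on 11 via 3R1]
14. ~(c & a), 2   [~<>-rule on 11 via 3R2]
15. ~(c & a), 3   [~<>-rule on 11 via 3R3]
16. ~a, 0   [~&-rule on 12 (branches; this branch)]
17. ~a, 1   [~&-rule on 13 (branches; this branch)]
18. ~a, 2   [~&-rule on 14 (branches; this branch)]
Accessibility: 0R0, 0R1, 0R2, 0R3, 1R0, 1R1, 1R2, 1R3, 2R0, 2R1, 2R2, 2R3, 3R0, 3R1, 3R2, 3R3
Branch closes: a and ~a both at 2.
(One branch shown.) All branches close.

Unsatisfiable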